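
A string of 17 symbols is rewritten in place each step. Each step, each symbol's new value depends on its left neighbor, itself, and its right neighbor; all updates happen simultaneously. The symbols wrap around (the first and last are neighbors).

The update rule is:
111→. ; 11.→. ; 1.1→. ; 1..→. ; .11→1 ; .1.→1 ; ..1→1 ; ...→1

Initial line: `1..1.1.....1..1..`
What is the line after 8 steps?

step 1: 1.11.1.11111.11.1
step 2: ..1..1.1.....1..1
step 3: .11.11.1.11111.11
step 4: .1..1..1.1.....1.
step 5: 11.11.11.1.11111.
step 6: 1..1..1..1.1.....
step 7: 1.11.11.11.1.1111
step 8: ..1..1..1..1.1...

..1..1..1..1.1...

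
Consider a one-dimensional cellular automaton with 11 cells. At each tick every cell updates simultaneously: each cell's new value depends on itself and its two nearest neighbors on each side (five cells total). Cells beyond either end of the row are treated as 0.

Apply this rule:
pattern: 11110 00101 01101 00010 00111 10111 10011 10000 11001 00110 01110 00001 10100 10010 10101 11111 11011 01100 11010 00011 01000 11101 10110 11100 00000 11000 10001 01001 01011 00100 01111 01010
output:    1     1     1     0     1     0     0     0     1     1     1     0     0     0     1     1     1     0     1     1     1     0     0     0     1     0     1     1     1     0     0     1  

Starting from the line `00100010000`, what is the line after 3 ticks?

tick 1: 00011001011
tick 2: 10110101100
tick 3: 11011110000

11011110000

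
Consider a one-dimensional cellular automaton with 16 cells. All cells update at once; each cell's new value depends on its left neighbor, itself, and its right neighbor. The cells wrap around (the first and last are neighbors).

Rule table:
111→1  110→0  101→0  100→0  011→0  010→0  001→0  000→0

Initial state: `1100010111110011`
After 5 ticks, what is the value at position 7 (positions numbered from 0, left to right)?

0

tick 1: 1000000011100001
tick 2: 0000000001000000
tick 3: 0000000000000000
tick 4: 0000000000000000  (fixed point — unchanged through tick 5)
position 7 holds 0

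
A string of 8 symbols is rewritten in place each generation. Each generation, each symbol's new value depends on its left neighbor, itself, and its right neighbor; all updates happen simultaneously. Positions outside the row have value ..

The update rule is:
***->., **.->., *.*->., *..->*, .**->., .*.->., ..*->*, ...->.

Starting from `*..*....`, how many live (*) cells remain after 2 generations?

generation 1: .**.*...
generation 2: *....*..
count of *: 2

2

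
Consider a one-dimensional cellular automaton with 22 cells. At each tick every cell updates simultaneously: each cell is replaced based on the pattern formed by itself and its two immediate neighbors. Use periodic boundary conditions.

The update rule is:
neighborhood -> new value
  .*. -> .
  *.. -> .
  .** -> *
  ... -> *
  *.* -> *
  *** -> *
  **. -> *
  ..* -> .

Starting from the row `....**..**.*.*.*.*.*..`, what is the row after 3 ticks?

******..*****.*.*..*.*

***.**..***.*.*.*.*..*
******..****.*.*.*...*
******..*****.*.*..*.*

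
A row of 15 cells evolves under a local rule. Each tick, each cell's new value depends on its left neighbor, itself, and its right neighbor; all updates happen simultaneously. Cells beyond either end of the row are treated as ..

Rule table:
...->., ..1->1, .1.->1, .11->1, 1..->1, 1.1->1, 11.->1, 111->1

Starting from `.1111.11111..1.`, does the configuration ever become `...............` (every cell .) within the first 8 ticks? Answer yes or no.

111111111111111
111111111111111  (fixed point — unchanged through tick 8)
tick 8 is 111111111111111, still not uniform .

no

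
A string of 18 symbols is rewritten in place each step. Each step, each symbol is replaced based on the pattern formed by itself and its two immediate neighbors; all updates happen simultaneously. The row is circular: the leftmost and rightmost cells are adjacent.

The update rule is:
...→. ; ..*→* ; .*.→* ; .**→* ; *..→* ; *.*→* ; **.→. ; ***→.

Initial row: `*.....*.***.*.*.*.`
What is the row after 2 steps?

**...****..*******
..*.**...***......

..*.**...***......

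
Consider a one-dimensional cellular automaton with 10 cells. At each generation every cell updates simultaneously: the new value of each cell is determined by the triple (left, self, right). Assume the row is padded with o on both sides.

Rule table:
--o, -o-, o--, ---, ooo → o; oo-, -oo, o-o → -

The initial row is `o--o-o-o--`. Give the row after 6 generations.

-ooo-o-ooo
--o--o--oo
oooooooo-o
ooooooo---
oooooo-ooo
ooooo---oo

ooooo---oo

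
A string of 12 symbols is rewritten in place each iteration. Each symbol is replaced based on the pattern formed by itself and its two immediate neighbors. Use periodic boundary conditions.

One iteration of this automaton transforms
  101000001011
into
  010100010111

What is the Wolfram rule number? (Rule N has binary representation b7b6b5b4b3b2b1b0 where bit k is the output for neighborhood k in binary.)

position 11: 111 → 1  (bit 7 = 1)
position 0: 110 → 0  (bit 6 = 0)
position 1: 101 → 1  (bit 5 = 1)
position 3: 100 → 1  (bit 4 = 1)
position 10: 011 → 1  (bit 3 = 1)
position 2: 010 → 0  (bit 2 = 0)
position 7: 001 → 1  (bit 1 = 1)
position 4: 000 → 0  (bit 0 = 0)
bits b7..b0 = 10111010 = 186

186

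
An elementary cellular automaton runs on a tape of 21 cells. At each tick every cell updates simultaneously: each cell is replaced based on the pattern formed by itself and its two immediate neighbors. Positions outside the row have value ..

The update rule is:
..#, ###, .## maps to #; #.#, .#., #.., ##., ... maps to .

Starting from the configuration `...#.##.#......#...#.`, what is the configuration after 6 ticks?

..#..#........#...#..
.#..#........#...#...
#..#........#...#....
..#........#...#.....
.#........#...#......
#........#...#.......

#........#...#.......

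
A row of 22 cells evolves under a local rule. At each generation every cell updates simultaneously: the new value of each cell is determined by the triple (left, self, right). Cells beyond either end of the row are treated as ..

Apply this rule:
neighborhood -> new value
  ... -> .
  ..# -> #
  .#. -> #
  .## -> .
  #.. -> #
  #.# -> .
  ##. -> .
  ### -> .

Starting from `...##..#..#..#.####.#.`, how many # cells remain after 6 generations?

..#..#########......##
.####.........#....#..
#....#.......###..###.
##..###.....#...##...#
..##...#...###.#..#.##
.#..#.###.#....####...
count of #: 10

10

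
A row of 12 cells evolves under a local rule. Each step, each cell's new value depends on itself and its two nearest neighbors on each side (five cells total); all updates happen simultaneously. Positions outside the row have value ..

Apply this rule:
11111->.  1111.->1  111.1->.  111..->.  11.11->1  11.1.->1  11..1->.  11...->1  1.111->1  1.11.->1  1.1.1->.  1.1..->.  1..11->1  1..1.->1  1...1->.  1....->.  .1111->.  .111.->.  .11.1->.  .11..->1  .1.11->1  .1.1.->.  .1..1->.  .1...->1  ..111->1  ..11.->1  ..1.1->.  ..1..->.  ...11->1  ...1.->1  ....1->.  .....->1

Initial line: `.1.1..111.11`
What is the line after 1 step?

1....11..111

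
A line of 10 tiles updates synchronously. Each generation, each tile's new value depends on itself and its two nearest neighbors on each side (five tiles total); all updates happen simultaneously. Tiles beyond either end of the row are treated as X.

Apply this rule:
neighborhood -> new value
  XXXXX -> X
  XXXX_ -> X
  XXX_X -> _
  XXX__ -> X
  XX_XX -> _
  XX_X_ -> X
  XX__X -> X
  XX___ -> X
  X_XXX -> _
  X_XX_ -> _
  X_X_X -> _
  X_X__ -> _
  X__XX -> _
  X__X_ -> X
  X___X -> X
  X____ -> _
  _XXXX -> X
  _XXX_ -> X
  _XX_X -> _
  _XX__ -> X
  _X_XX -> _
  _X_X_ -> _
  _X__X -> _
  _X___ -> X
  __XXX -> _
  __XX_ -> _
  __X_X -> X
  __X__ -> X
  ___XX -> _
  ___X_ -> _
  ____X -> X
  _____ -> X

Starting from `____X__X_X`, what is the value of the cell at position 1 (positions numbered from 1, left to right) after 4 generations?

_

X_X_X_XX__
_X_____XX_
X_X_XX____
_X___XX_X_
position 1 holds _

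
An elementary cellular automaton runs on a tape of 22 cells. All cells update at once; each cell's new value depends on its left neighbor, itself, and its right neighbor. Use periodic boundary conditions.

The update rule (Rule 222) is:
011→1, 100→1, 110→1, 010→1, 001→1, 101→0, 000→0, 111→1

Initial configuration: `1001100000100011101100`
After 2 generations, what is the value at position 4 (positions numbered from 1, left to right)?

1

1111110001110111101111
1111111011110111101111
position 4 holds 1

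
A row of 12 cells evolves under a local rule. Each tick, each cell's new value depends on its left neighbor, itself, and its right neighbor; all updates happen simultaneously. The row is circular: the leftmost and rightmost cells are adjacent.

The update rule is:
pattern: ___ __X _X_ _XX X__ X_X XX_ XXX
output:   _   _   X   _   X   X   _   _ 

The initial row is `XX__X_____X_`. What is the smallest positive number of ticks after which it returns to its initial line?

tick 1: __X_XX____XX
tick 2: X_XX__X_____
tick 3: XX__X_XX____
tick 4: __X_XX__X___
tick 5: __XX__X_XX__
tick 6: ____X_XX__X_
tick 7: ____XX__X_XX
tick 8: X_____X_XX__
tick 9: XX____XX__X_
tick 10: __X_____X_XX
tick 11: X_XX____XX__
tick 12: XX__X_____X_

12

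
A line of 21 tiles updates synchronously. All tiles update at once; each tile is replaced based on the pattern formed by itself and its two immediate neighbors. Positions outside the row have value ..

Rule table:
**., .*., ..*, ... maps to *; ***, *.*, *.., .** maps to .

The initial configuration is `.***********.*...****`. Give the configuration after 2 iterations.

*.**********.*..*.***

*..........*.*.**...*
*.**********.*..*.***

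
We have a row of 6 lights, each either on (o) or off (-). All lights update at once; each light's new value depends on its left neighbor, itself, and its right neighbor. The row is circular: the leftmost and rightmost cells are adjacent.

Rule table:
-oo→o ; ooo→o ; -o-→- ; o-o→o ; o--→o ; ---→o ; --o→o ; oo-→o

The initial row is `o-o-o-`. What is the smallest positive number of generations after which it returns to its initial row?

2

generation 1: -o-o-o
generation 2: o-o-o-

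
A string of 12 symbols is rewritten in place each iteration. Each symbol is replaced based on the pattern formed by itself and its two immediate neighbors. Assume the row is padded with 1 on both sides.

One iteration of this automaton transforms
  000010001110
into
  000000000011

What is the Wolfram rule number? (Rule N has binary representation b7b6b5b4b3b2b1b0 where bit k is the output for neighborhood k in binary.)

96

position 9: 111 → 0  (bit 7 = 0)
position 10: 110 → 1  (bit 6 = 1)
position 11: 101 → 1  (bit 5 = 1)
position 0: 100 → 0  (bit 4 = 0)
position 8: 011 → 0  (bit 3 = 0)
position 4: 010 → 0  (bit 2 = 0)
position 3: 001 → 0  (bit 1 = 0)
position 1: 000 → 0  (bit 0 = 0)
bits b7..b0 = 01100000 = 96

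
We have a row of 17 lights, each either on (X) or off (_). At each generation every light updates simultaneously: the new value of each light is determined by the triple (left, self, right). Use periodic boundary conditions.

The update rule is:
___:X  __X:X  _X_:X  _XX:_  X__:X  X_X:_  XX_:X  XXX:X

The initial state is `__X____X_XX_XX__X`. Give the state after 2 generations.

generation 1: XXXXXXXX__X__XXXX
generation 2: XXXXXXXXXXXXX_XXX

XXXXXXXXXXXXX_XXX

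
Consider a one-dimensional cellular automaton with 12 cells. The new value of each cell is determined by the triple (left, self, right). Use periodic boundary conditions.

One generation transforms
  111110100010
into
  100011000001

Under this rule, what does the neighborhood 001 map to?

0

At position 9 the neighborhood is 001; the next row has 0 there.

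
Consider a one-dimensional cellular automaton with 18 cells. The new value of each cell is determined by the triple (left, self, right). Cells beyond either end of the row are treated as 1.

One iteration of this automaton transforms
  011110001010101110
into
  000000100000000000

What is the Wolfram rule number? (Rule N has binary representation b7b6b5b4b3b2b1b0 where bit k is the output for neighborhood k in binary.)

position 2: 111 → 0  (bit 7 = 0)
position 4: 110 → 0  (bit 6 = 0)
position 0: 101 → 0  (bit 5 = 0)
position 5: 100 → 0  (bit 4 = 0)
position 1: 011 → 0  (bit 3 = 0)
position 8: 010 → 0  (bit 2 = 0)
position 7: 001 → 0  (bit 1 = 0)
position 6: 000 → 1  (bit 0 = 1)
bits b7..b0 = 00000001 = 1

1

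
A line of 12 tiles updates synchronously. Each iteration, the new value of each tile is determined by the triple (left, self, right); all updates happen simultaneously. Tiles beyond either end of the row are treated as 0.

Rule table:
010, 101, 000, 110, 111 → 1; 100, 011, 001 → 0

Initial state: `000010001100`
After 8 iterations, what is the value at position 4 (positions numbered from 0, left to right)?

111010100101
011111100111
001111100011
100111101001
100011111001
101001111001
111000111001
011010011001
position 4 holds 1

1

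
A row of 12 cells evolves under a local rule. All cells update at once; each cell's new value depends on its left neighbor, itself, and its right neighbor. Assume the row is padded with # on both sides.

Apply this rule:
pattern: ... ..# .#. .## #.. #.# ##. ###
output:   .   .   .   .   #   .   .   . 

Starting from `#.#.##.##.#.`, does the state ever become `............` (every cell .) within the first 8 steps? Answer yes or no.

yes

............
all cells are . at step 1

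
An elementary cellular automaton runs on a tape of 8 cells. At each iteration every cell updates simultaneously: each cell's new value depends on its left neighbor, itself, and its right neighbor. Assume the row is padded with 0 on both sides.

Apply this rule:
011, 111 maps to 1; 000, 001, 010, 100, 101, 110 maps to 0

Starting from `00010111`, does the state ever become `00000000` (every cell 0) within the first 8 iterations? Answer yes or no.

iteration 1: 00000110
iteration 2: 00000100
iteration 3: 00000000
all cells are 0 at iteration 3

yes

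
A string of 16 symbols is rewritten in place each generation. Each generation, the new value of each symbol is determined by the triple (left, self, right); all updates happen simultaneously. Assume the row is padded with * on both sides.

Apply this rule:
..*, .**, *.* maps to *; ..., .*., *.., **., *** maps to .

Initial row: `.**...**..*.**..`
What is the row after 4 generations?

..**..*.**..**.*

generation 1: **...**..*.**..*
generation 2: ....**..*.**..**
generation 3: ...**..*.**..**.
generation 4: ..**..*.**..**.*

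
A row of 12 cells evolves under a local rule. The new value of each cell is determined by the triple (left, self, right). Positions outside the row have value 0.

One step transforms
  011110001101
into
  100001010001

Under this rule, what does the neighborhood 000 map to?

0

At position 6 the neighborhood is 000; the next row has 0 there.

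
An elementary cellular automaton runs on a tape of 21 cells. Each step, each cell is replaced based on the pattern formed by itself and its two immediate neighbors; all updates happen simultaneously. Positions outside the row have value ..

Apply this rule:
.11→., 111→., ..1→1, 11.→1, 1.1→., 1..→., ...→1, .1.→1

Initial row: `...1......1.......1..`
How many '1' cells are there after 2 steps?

4

1111.111111.1111111.1
...1......1.......1.1
count of 1: 4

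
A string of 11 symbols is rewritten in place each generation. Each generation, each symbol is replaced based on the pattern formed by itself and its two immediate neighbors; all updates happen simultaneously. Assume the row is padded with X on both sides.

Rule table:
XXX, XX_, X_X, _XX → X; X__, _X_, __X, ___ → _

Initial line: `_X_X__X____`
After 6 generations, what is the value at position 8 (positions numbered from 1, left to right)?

X_X________
XX_________
XX_________  (fixed point — unchanged through generation 6)
position 8 holds _

_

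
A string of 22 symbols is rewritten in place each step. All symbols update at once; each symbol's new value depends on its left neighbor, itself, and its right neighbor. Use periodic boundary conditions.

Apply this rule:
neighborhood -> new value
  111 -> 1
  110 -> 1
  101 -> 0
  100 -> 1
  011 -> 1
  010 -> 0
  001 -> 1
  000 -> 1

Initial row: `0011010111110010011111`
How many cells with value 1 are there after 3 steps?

1111000111111101111111
1111111111111101111111
1111111111111101111111
count of 1: 21

21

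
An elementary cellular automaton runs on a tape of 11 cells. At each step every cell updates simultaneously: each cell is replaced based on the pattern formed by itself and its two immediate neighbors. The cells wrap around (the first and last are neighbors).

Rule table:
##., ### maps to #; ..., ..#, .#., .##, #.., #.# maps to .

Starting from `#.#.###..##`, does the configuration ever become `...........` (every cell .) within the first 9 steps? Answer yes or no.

yes

step 1: #....##...#
step 2: #.....#....
step 3: ...........
all cells are . at step 3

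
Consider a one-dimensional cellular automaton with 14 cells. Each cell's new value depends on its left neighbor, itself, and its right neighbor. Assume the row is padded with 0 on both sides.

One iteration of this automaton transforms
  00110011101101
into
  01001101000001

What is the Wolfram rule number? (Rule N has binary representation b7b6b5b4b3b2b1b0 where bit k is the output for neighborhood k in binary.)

150

position 7: 111 → 1  (bit 7 = 1)
position 3: 110 → 0  (bit 6 = 0)
position 9: 101 → 0  (bit 5 = 0)
position 4: 100 → 1  (bit 4 = 1)
position 2: 011 → 0  (bit 3 = 0)
position 13: 010 → 1  (bit 2 = 1)
position 1: 001 → 1  (bit 1 = 1)
position 0: 000 → 0  (bit 0 = 0)
bits b7..b0 = 10010110 = 150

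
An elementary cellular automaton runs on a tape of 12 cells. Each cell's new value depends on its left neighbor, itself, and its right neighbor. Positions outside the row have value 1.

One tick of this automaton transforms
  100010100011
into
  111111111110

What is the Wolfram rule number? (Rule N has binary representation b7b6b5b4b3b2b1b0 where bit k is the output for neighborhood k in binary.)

127

position 11: 111 → 0  (bit 7 = 0)
position 0: 110 → 1  (bit 6 = 1)
position 5: 101 → 1  (bit 5 = 1)
position 1: 100 → 1  (bit 4 = 1)
position 10: 011 → 1  (bit 3 = 1)
position 4: 010 → 1  (bit 2 = 1)
position 3: 001 → 1  (bit 1 = 1)
position 2: 000 → 1  (bit 0 = 1)
bits b7..b0 = 01111111 = 127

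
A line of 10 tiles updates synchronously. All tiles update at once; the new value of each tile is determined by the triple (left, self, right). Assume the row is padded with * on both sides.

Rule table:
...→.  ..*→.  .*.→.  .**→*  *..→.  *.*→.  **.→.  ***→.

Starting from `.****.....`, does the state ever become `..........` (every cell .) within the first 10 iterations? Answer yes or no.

yes

iteration 1: .*........
iteration 2: ..........
all cells are . at iteration 2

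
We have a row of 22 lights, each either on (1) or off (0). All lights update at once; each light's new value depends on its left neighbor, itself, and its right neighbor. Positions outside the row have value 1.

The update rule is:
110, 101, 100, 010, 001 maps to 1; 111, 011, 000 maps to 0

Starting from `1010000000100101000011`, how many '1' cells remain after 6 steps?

16

1111000001111111100100
0001100010000000111111
1010110111000001000000
1111011001100011100001
0001101110110100110010
1010110011011111011111
count of 1: 16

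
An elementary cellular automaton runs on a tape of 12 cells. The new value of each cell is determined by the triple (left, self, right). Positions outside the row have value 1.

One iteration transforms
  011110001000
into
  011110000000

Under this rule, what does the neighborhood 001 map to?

0

At position 7 the neighborhood is 001; the next row has 0 there.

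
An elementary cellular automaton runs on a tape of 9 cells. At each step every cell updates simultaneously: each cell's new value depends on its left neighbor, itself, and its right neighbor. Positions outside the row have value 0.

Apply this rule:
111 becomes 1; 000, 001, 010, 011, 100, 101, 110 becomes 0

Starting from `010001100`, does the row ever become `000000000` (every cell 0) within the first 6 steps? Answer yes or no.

yes

000000000
all cells are 0 at step 1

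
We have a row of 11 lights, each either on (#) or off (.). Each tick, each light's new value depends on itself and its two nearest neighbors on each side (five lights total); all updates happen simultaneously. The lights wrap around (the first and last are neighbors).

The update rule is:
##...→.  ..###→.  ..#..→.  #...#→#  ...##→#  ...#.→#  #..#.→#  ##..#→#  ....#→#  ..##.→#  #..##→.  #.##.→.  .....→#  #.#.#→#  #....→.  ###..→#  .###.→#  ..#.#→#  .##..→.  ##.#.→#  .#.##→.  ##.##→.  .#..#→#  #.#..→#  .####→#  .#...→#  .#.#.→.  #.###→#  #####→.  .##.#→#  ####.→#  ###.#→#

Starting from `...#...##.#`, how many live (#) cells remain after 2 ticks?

4

###.#######
.##.##.....
count of #: 4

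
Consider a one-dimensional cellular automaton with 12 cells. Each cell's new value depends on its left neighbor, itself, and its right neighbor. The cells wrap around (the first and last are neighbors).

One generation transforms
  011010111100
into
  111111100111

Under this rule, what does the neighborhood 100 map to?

At position 10 the neighborhood is 100; the next row has 1 there.

1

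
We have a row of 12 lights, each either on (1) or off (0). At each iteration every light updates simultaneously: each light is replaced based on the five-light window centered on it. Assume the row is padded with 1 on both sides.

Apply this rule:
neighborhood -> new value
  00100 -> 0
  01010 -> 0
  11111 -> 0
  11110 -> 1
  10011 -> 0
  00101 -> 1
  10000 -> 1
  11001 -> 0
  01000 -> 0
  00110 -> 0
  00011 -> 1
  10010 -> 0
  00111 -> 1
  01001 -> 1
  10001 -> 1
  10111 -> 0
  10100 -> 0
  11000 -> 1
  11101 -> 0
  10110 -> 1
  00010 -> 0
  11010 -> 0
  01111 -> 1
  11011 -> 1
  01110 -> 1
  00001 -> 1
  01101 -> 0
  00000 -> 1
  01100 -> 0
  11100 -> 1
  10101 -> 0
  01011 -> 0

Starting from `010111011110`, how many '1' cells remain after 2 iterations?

iteration 1: 000010101101
iteration 2: 111010001010
count of 1: 6

6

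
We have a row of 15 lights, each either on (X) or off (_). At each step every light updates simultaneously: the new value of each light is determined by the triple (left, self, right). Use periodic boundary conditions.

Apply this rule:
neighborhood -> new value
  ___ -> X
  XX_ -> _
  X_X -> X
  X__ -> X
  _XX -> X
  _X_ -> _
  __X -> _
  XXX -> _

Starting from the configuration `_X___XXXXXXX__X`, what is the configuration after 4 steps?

X_X_XX_XXX__X__

X_XX_X______X__
_XX_X_XXXXX__X_
_X_X_XX____X__X
X_X_XX_XXX__X__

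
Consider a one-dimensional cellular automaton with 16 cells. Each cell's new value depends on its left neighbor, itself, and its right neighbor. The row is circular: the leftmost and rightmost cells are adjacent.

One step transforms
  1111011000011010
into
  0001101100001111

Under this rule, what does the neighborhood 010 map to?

At position 14 the neighborhood is 010; the next row has 1 there.

1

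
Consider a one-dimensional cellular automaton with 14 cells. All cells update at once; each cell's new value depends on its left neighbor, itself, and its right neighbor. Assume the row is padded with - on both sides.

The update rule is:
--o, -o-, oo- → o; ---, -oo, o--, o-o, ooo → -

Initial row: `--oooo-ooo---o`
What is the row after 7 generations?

-o---o---o--oo
oo--oo--oo-o-o
-o-o-o-o-o-o-o
oo-o-o-o-o-o-o
-o-o-o-o-o-o-o  (repeats generation 3; period 2)
generation 7: -o-o-o-o-o-o-o

-o-o-o-o-o-o-o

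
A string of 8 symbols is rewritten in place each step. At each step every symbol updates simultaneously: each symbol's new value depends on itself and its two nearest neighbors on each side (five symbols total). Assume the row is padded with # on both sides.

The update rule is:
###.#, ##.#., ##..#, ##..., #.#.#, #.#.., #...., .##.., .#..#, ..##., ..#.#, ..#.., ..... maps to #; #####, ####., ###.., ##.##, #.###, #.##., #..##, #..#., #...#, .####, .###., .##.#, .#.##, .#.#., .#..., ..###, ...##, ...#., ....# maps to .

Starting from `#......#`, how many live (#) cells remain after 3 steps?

5

.####...
.....#..
###..##.
count of #: 5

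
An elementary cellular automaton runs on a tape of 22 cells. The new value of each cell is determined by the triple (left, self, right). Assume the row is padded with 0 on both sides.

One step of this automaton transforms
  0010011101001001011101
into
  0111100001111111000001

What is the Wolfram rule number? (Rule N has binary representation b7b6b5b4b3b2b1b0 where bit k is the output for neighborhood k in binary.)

position 6: 111 → 0  (bit 7 = 0)
position 7: 110 → 0  (bit 6 = 0)
position 8: 101 → 0  (bit 5 = 0)
position 3: 100 → 1  (bit 4 = 1)
position 5: 011 → 0  (bit 3 = 0)
position 2: 010 → 1  (bit 2 = 1)
position 1: 001 → 1  (bit 1 = 1)
position 0: 000 → 0  (bit 0 = 0)
bits b7..b0 = 00010110 = 22

22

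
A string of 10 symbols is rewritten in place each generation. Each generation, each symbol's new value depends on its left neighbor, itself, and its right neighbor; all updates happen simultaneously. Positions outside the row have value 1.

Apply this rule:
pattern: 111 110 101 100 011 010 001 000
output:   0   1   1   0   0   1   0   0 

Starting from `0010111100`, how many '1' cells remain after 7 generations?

0011000100
0001000100
0001000100  (fixed point — unchanged through generation 7)
count of 1: 2

2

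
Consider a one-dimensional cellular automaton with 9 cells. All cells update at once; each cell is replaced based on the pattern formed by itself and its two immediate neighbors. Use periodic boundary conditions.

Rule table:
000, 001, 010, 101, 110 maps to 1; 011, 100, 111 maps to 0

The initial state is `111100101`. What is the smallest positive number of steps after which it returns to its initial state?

18

000101110
111110010
000010111
011111001
100001011
101111100
110000101
010111110
111000010
001011111
011100001
100101111
101110000
110010111
010111000
111001011
001011100
111100101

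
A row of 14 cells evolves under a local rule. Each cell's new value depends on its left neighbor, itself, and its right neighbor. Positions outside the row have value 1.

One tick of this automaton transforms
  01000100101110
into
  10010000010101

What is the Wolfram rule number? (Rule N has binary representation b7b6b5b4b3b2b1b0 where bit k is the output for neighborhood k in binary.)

position 11: 111 → 1  (bit 7 = 1)
position 12: 110 → 0  (bit 6 = 0)
position 0: 101 → 1  (bit 5 = 1)
position 2: 100 → 0  (bit 4 = 0)
position 10: 011 → 0  (bit 3 = 0)
position 1: 010 → 0  (bit 2 = 0)
position 4: 001 → 0  (bit 1 = 0)
position 3: 000 → 1  (bit 0 = 1)
bits b7..b0 = 10100001 = 161

161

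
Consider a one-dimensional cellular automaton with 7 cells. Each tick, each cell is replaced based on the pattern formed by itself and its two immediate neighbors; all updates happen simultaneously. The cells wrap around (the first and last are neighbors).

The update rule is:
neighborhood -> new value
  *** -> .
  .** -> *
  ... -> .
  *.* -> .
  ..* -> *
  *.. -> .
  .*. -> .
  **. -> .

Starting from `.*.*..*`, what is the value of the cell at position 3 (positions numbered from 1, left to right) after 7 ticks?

.

.....*.
....*..
...*...
..*....
.*.....
*......
......*
position 3 holds .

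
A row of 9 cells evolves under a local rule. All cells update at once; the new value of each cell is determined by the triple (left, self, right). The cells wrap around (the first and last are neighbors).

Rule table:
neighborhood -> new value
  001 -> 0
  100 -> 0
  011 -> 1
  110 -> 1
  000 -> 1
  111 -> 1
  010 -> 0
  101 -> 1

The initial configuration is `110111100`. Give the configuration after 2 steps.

111111100

step 1: 111111100
step 2: 111111100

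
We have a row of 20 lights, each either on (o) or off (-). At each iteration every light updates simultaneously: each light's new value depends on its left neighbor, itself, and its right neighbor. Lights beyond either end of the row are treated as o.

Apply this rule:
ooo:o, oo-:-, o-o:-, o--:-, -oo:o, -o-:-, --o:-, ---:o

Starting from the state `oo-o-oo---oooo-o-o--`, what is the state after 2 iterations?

--oo------oo--ooooo-

iteration 1: o----o--o-ooo-------
iteration 2: --oo------oo--ooooo-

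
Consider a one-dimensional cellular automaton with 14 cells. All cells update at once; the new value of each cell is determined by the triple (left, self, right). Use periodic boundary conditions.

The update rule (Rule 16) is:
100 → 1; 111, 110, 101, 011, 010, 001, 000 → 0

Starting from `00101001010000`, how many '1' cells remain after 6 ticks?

tick 1: 00000100001000
tick 2: 00000010000100
tick 3: 00000001000010
tick 4: 00000000100001
tick 5: 10000000010000
tick 6: 01000000001000
count of 1: 2

2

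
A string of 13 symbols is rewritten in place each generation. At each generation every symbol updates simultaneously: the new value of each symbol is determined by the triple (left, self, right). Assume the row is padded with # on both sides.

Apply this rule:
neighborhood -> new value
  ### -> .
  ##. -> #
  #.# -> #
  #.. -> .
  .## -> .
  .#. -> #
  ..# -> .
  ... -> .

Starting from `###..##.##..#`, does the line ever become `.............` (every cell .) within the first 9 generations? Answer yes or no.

..#...##.#...
..#....###...
..#......#...
..#......#...  (fixed point — unchanged through generation 9)
generation 9 is ..#......#..., still not uniform .

no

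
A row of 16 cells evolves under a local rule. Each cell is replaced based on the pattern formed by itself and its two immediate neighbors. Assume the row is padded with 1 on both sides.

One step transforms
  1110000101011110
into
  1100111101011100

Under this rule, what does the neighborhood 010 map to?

1

At position 7 the neighborhood is 010; the next row has 1 there.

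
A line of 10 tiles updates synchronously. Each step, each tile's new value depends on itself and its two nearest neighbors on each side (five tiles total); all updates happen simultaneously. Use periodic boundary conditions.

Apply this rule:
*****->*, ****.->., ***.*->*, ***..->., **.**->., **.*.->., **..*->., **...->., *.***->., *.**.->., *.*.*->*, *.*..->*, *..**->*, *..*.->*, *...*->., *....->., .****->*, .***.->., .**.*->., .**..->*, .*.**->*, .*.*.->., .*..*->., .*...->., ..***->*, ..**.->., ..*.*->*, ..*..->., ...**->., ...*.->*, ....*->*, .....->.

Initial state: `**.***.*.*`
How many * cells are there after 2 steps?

5

.*...*.**.
*...***.*.
count of *: 5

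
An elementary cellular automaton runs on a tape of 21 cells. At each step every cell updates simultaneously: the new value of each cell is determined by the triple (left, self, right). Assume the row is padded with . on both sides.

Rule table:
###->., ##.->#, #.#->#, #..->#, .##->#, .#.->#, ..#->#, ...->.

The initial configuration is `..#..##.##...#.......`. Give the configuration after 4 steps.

#.##....#####...##...

.##########.###......
##........###.##.....
###......##.#####....
#.##....#####...##...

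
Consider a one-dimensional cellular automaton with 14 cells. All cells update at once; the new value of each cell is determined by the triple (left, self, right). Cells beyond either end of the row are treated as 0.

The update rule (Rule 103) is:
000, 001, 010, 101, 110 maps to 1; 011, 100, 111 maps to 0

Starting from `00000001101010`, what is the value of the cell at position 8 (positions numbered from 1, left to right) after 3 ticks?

tick 1: 11111110111110
tick 2: 00000011000010
tick 3: 11111101011110
position 8 holds 1

1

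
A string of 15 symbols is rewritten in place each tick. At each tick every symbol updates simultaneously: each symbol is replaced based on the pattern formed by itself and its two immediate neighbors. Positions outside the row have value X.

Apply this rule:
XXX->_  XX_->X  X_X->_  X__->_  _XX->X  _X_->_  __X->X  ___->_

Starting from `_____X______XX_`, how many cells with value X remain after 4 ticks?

____X______XXX_
___X______XX_X_
__X______XXX___
_X______XX_X__X
count of X: 5

5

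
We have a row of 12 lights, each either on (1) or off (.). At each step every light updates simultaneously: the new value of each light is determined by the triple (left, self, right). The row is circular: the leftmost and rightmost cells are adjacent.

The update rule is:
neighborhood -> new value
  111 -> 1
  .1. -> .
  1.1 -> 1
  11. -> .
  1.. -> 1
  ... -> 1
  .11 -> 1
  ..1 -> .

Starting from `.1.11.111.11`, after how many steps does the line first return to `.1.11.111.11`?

step 1: 1.11.111.11.
step 2: .11.111.11.1
step 3: 11.111.11.1.
step 4: 1.111.11.1.1
step 5: .111.11.1.11
step 6: 111.11.1.11.
step 7: 11.11.1.11.1
step 8: 1.11.1.11.11
step 9: .11.1.11.111
step 10: 11.1.11.111.
step 11: 1.1.11.111.1
step 12: .1.11.111.11

12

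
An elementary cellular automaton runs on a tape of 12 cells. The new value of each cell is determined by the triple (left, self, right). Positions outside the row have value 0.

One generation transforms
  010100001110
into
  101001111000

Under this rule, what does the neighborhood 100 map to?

At position 4 the neighborhood is 100; the next row has 0 there.

0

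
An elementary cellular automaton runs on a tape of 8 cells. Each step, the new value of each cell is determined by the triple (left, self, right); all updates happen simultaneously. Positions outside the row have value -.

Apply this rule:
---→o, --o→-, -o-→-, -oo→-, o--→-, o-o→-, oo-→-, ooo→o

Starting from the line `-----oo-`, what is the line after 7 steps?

o---oooo

oooo----
-oo--ooo
------o-
ooooo---
-ooo--oo
--o-----
o---oooo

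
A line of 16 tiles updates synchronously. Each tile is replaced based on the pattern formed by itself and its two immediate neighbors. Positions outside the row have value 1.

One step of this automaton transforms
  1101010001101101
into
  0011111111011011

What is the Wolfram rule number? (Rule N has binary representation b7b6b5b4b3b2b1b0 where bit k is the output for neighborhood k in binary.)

63

position 0: 111 → 0  (bit 7 = 0)
position 1: 110 → 0  (bit 6 = 0)
position 2: 101 → 1  (bit 5 = 1)
position 6: 100 → 1  (bit 4 = 1)
position 9: 011 → 1  (bit 3 = 1)
position 3: 010 → 1  (bit 2 = 1)
position 8: 001 → 1  (bit 1 = 1)
position 7: 000 → 1  (bit 0 = 1)
bits b7..b0 = 00111111 = 63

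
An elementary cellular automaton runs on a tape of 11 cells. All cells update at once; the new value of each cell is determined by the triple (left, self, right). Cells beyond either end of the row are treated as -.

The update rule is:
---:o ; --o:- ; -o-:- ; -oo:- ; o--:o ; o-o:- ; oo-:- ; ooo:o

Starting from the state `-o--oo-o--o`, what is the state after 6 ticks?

-o--oo-o--o

--o-----o--
o--oooo--oo
-o--oo-o---
--o-----ooo
o--oooo--o-
-o--oo-o--o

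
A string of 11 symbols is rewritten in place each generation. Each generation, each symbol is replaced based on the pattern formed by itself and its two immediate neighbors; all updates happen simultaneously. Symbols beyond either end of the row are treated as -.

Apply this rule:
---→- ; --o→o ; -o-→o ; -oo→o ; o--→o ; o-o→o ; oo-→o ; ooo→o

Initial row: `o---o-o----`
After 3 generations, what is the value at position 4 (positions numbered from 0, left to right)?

generation 1: oo-ooooo---
generation 2: ooooooooo--
generation 3: oooooooooo-
position 4 holds o

o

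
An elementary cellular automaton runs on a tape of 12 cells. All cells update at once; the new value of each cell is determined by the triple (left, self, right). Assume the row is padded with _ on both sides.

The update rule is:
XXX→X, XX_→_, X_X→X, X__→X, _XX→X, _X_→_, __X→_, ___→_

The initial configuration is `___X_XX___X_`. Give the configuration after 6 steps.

____XX_X___X
____X_X_X___
_____X_X_X__
______X_X_X_
_______X_X_X
________X_X_

________X_X_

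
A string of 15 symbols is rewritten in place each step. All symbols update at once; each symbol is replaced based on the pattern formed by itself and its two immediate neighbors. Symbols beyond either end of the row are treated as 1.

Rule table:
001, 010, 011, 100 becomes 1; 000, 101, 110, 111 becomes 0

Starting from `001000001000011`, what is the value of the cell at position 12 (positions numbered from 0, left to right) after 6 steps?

1

111100011100110
000010110011100
100110101110011
011100101001110
010011101111000
011110001000101
position 12 holds 1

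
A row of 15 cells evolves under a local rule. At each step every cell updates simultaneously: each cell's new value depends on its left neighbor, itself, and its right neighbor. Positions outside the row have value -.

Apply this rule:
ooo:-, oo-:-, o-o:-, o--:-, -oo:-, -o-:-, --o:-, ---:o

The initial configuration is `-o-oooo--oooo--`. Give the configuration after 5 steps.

step 1: --------------o
step 2: ooooooooooooo--
step 3: --------------o  (repeats step 1; period 2)
step 5: --------------o

--------------o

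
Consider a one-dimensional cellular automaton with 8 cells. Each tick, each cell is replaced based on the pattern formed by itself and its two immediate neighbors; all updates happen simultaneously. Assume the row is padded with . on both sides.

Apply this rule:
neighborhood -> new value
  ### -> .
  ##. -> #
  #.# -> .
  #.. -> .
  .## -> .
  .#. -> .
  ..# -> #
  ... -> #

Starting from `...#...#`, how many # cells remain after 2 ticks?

###..##.
..#.#.#.
count of #: 3

3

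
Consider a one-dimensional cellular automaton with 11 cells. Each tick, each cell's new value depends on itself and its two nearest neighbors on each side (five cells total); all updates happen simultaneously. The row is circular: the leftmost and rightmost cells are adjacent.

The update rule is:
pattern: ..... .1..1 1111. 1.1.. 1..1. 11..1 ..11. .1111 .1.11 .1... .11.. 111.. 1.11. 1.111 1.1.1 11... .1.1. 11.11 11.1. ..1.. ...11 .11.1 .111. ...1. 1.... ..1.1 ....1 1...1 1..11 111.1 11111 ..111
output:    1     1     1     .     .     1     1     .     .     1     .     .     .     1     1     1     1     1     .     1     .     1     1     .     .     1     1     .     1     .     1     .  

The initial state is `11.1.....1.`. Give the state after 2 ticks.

.11.1..1..1

.1..1.11.1.
.11.1..1..1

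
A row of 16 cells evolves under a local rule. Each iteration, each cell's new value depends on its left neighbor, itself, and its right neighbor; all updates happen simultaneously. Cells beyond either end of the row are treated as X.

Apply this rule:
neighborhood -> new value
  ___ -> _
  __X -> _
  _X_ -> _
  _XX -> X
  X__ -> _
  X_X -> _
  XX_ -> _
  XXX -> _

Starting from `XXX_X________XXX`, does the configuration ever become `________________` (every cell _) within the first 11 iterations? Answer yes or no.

_____________X__
________________
all cells are _ at iteration 2

yes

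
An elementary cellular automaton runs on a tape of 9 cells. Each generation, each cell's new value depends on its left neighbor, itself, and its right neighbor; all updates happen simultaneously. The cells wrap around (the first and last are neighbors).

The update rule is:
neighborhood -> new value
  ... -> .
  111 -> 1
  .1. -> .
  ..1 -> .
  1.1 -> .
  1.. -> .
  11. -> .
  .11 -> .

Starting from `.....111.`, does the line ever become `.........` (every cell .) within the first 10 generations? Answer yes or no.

......1..
.........
all cells are . at generation 2

yes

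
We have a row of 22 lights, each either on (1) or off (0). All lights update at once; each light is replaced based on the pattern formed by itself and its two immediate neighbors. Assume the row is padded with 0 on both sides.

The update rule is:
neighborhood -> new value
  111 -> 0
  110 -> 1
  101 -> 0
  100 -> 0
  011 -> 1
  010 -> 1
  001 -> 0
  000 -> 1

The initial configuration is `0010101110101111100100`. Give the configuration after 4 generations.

1010101010101010100101

1010101010101000100101
1010101010101010100101
1010101010101010100101  (fixed point — unchanged through generation 4)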